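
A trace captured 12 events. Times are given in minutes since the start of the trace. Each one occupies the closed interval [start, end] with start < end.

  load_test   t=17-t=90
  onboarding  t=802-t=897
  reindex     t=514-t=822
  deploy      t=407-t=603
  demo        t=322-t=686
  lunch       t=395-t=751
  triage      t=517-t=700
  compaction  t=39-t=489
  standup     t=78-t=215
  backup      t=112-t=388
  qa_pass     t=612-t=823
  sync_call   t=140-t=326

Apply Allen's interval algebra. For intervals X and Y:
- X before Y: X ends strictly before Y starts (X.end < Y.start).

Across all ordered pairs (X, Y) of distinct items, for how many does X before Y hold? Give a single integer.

37

Checking all 132 ordered pairs for relation 'before'; matching pairs in alphabetical order:
(backup, deploy): backup before deploy ✓
(backup, lunch): backup before lunch ✓
(backup, onboarding): backup before onboarding ✓
(backup, qa_pass): backup before qa_pass ✓
(backup, reindex): backup before reindex ✓
(backup, triage): backup before triage ✓
(compaction, onboarding): compaction before onboarding ✓
(compaction, qa_pass): compaction before qa_pass ✓
(compaction, reindex): compaction before reindex ✓
(compaction, triage): compaction before triage ✓
(demo, onboarding): demo before onboarding ✓
(deploy, onboarding): deploy before onboarding ✓
(deploy, qa_pass): deploy before qa_pass ✓
(load_test, backup): load_test before backup ✓
(load_test, demo): load_test before demo ✓
(load_test, deploy): load_test before deploy ✓
(load_test, lunch): load_test before lunch ✓
(load_test, onboarding): load_test before onboarding ✓
(load_test, qa_pass): load_test before qa_pass ✓
(load_test, reindex): load_test before reindex ✓
(load_test, sync_call): load_test before sync_call ✓
(load_test, triage): load_test before triage ✓
(lunch, onboarding): lunch before onboarding ✓
(standup, demo): standup before demo ✓
... plus 13 further pairs not listed.
Count: 37.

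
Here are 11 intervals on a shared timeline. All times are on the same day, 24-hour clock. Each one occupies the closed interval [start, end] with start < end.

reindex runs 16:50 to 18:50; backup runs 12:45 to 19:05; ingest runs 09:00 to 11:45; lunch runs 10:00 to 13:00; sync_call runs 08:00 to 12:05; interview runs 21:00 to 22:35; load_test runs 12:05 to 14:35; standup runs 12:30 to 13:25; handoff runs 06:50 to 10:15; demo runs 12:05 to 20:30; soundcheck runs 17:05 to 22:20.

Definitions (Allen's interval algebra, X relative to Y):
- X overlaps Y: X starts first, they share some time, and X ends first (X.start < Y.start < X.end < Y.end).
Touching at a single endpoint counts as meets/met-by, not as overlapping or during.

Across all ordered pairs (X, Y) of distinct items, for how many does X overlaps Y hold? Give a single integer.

Checking all 110 ordered pairs for relation 'overlaps'; matching pairs in alphabetical order:
(backup, soundcheck): backup overlaps soundcheck ✓
(demo, soundcheck): demo overlaps soundcheck ✓
(handoff, ingest): handoff overlaps ingest ✓
(handoff, lunch): handoff overlaps lunch ✓
(handoff, sync_call): handoff overlaps sync_call ✓
(ingest, lunch): ingest overlaps lunch ✓
(load_test, backup): load_test overlaps backup ✓
(lunch, backup): lunch overlaps backup ✓
(lunch, demo): lunch overlaps demo ✓
(lunch, load_test): lunch overlaps load_test ✓
(lunch, standup): lunch overlaps standup ✓
(reindex, soundcheck): reindex overlaps soundcheck ✓
(soundcheck, interview): soundcheck overlaps interview ✓
(standup, backup): standup overlaps backup ✓
(sync_call, lunch): sync_call overlaps lunch ✓
Count: 15.

15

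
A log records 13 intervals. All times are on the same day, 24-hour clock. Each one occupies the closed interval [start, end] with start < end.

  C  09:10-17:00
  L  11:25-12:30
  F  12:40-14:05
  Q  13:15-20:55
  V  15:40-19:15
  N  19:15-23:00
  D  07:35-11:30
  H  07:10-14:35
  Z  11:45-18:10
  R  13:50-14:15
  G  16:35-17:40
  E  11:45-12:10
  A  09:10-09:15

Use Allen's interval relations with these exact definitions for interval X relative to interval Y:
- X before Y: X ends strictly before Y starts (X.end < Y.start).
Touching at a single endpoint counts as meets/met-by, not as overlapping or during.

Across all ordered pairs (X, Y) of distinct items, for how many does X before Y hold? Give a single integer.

Checking all 156 ordered pairs for relation 'before'; matching pairs in alphabetical order:
(A, E): A before E ✓
(A, F): A before F ✓
(A, G): A before G ✓
(A, L): A before L ✓
(A, N): A before N ✓
(A, Q): A before Q ✓
(A, R): A before R ✓
(A, V): A before V ✓
(A, Z): A before Z ✓
(C, N): C before N ✓
(D, E): D before E ✓
(D, F): D before F ✓
(D, G): D before G ✓
(D, N): D before N ✓
(D, Q): D before Q ✓
(D, R): D before R ✓
(D, V): D before V ✓
(D, Z): D before Z ✓
(E, F): E before F ✓
(E, G): E before G ✓
(E, N): E before N ✓
(E, Q): E before Q ✓
(E, R): E before R ✓
(E, V): E before V ✓
... plus 17 further pairs not listed.
Count: 41.

41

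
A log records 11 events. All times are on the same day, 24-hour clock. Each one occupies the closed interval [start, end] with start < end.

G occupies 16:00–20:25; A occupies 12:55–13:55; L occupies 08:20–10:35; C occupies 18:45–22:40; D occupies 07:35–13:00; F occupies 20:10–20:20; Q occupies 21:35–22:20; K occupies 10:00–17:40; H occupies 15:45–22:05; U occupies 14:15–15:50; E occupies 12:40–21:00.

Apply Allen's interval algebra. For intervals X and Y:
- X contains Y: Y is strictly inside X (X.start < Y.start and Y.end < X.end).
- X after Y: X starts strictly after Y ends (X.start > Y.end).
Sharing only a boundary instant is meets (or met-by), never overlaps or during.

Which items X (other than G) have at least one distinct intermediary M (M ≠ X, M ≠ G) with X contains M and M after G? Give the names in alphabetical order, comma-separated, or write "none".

C

Target G = [16:00, 20:25].
Intermediaries M with M after G: Q.
Via Q — items with X contains Q: C.
Union: C.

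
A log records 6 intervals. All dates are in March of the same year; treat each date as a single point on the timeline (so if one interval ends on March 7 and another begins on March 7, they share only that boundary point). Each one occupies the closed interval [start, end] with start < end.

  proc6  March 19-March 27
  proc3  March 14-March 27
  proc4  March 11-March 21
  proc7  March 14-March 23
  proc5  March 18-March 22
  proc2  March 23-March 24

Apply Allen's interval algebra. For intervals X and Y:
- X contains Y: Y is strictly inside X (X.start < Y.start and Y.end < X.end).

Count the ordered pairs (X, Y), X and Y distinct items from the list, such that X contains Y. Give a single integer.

4

Checking all 30 ordered pairs for relation 'contains'; matching pairs in alphabetical order:
(proc3, proc2): proc3 contains proc2 ✓
(proc3, proc5): proc3 contains proc5 ✓
(proc6, proc2): proc6 contains proc2 ✓
(proc7, proc5): proc7 contains proc5 ✓
Count: 4.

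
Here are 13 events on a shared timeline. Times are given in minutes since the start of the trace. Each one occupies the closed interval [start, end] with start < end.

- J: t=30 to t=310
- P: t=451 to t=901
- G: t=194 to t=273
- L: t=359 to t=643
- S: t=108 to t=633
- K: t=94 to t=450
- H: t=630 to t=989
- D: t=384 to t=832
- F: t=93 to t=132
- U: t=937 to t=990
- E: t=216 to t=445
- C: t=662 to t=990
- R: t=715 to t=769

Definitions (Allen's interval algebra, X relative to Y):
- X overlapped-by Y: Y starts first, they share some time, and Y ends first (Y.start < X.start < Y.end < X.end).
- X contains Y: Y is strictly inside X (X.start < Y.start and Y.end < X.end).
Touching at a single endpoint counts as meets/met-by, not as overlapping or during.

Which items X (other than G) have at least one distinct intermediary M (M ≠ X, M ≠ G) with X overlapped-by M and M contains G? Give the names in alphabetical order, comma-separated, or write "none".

D, E, H, K, L, P, S

Target G = [t=194, t=273].
Intermediaries M with M contains G: J, K, S.
Via J — items with X overlapped-by J: E, K, S.
Via K — items with X overlapped-by K: D, L, S.
Via S — items with X overlapped-by S: D, H, L, P.
Union: D, E, H, K, L, P, S.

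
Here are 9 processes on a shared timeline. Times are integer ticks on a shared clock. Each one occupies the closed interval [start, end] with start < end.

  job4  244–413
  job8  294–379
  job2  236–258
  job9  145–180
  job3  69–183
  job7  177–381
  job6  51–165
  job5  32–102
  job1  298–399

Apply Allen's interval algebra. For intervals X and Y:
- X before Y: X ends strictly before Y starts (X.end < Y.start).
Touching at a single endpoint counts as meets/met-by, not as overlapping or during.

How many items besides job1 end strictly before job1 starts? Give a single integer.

Target job1 = [298, 399].
job2 [236, 258] → before → counts.
job3 [69, 183] → before → counts.
job4 [244, 413] → contains → no.
job5 [32, 102] → before → counts.
job6 [51, 165] → before → counts.
job7 [177, 381] → overlaps → no.
job8 [294, 379] → overlaps → no.
job9 [145, 180] → before → counts.
Total: 5.

5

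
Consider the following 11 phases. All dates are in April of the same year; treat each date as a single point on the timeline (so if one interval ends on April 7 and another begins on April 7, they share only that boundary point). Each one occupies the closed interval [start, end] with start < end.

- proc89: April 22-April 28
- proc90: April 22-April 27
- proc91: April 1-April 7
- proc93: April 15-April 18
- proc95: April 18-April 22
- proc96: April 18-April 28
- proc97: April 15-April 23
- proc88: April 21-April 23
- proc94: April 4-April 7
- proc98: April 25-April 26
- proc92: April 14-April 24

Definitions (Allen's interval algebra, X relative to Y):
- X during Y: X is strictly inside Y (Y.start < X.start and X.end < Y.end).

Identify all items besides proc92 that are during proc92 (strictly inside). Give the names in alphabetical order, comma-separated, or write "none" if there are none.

proc88, proc93, proc95, proc97

Target proc92 = [April 14, April 24].
proc88 [April 21, April 23] → during → yes.
proc89 [April 22, April 28] → overlapped-by → no.
proc90 [April 22, April 27] → overlapped-by → no.
proc91 [April 1, April 7] → before → no.
proc93 [April 15, April 18] → during → yes.
proc94 [April 4, April 7] → before → no.
proc95 [April 18, April 22] → during → yes.
proc96 [April 18, April 28] → overlapped-by → no.
proc97 [April 15, April 23] → during → yes.
proc98 [April 25, April 26] → after → no.
Result: proc88, proc93, proc95, proc97.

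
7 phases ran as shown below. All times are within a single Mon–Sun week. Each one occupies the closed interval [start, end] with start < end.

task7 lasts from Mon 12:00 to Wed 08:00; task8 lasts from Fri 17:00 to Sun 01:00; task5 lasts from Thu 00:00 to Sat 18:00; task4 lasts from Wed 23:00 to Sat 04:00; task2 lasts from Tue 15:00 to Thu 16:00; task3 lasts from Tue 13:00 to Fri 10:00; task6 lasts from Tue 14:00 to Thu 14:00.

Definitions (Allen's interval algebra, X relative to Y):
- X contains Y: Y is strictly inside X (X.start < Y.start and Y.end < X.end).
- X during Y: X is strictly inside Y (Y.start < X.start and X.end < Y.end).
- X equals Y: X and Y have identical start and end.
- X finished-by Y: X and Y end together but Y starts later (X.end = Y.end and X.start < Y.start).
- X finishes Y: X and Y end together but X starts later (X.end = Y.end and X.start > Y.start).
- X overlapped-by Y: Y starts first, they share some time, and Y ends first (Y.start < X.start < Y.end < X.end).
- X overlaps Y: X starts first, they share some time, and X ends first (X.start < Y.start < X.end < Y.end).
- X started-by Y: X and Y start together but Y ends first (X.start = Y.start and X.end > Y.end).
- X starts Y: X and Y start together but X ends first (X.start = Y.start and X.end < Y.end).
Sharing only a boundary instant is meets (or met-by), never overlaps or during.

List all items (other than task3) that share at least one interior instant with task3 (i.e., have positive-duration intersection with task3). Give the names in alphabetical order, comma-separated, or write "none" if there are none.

Target task3 = [Tue 13:00, Fri 10:00].
task2 [Tue 15:00, Thu 16:00] → during → yes.
task4 [Wed 23:00, Sat 04:00] → overlapped-by → yes.
task5 [Thu 00:00, Sat 18:00] → overlapped-by → yes.
task6 [Tue 14:00, Thu 14:00] → during → yes.
task7 [Mon 12:00, Wed 08:00] → overlaps → yes.
task8 [Fri 17:00, Sun 01:00] → after → no.
Result: task2, task4, task5, task6, task7.

task2, task4, task5, task6, task7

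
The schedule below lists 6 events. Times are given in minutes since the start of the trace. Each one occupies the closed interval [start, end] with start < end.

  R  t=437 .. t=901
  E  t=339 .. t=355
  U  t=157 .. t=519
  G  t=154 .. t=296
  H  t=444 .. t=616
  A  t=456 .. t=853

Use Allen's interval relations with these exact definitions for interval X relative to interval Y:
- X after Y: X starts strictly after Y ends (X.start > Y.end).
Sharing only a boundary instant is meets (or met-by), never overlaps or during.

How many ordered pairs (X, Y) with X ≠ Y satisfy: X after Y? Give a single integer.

7

Checking all 30 ordered pairs for relation 'after'; matching pairs in alphabetical order:
(A, E): A after E ✓
(A, G): A after G ✓
(E, G): E after G ✓
(H, E): H after E ✓
(H, G): H after G ✓
(R, E): R after E ✓
(R, G): R after G ✓
Count: 7.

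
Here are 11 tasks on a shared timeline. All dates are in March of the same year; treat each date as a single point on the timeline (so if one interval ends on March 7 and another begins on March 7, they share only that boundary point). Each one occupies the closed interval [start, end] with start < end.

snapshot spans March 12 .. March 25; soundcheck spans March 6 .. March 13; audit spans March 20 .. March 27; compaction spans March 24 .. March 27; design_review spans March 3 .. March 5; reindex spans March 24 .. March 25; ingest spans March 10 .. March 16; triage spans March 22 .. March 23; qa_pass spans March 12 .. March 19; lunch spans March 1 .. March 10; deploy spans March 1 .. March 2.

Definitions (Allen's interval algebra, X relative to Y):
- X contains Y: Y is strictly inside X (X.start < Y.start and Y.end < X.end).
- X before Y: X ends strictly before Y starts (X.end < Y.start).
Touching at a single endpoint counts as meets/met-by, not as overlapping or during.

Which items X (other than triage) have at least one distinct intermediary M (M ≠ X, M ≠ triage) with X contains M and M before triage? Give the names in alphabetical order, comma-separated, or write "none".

lunch

Target triage = [March 22, March 23].
Intermediaries M with M before triage: deploy, design_review, ingest, lunch, qa_pass, soundcheck.
Via deploy — items with X contains deploy: none.
Via design_review — items with X contains design_review: lunch.
Via ingest — items with X contains ingest: none.
Via lunch — items with X contains lunch: none.
Via qa_pass — items with X contains qa_pass: none.
Via soundcheck — items with X contains soundcheck: none.
Union: lunch.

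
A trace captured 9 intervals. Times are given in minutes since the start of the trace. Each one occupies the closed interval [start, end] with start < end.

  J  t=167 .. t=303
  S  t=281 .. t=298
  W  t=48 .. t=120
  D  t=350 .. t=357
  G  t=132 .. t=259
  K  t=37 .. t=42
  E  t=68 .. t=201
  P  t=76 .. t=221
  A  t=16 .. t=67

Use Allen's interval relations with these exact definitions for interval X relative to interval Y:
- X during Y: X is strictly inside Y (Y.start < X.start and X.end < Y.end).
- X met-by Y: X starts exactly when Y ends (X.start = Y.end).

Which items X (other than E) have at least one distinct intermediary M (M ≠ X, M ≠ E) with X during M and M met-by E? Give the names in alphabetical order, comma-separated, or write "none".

Target E = [t=68, t=201].
Intermediaries M with M met-by E: none.
Union: none.

none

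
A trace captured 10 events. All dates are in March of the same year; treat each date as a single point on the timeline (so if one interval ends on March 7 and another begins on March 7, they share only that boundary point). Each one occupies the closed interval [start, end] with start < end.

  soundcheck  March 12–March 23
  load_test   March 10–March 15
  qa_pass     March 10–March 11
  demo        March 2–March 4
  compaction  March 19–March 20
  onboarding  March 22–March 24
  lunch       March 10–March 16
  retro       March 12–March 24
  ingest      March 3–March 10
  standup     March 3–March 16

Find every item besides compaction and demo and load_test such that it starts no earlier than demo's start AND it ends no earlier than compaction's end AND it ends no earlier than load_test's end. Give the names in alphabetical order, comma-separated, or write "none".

onboarding, retro, soundcheck

Conditions: its start is no earlier than demo's start (X.start >= March 2) AND its end is no earlier than compaction's end (X.end >= March 20) AND its end is no earlier than load_test's end (X.end >= March 15).
ingest: start March 3 >= March 2? ✓; end March 10 >= March 20? ✗; end March 10 >= March 15? ✗ → no.
lunch: start March 10 >= March 2? ✓; end March 16 >= March 20? ✗; end March 16 >= March 15? ✓ → no.
onboarding: start March 22 >= March 2? ✓; end March 24 >= March 20? ✓; end March 24 >= March 15? ✓ → yes.
qa_pass: start March 10 >= March 2? ✓; end March 11 >= March 20? ✗; end March 11 >= March 15? ✗ → no.
retro: start March 12 >= March 2? ✓; end March 24 >= March 20? ✓; end March 24 >= March 15? ✓ → yes.
soundcheck: start March 12 >= March 2? ✓; end March 23 >= March 20? ✓; end March 23 >= March 15? ✓ → yes.
standup: start March 3 >= March 2? ✓; end March 16 >= March 20? ✗; end March 16 >= March 15? ✓ → no.
Result: onboarding, retro, soundcheck.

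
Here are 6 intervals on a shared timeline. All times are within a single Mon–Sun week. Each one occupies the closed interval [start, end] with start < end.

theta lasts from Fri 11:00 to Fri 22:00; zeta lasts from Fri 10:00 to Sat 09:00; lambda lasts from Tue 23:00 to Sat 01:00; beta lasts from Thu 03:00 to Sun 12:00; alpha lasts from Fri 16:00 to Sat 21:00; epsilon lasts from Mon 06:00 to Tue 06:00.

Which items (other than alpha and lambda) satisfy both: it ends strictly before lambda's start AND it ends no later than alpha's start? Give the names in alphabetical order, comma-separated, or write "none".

epsilon

Conditions: its end is strictly before lambda's start (X.end < Tue 23:00) AND its end is no later than alpha's start (X.end <= Fri 16:00).
beta: end Sun 12:00 < Tue 23:00? ✗; end Sun 12:00 <= Fri 16:00? ✗ → no.
epsilon: end Tue 06:00 < Tue 23:00? ✓; end Tue 06:00 <= Fri 16:00? ✓ → yes.
theta: end Fri 22:00 < Tue 23:00? ✗; end Fri 22:00 <= Fri 16:00? ✗ → no.
zeta: end Sat 09:00 < Tue 23:00? ✗; end Sat 09:00 <= Fri 16:00? ✗ → no.
Result: epsilon.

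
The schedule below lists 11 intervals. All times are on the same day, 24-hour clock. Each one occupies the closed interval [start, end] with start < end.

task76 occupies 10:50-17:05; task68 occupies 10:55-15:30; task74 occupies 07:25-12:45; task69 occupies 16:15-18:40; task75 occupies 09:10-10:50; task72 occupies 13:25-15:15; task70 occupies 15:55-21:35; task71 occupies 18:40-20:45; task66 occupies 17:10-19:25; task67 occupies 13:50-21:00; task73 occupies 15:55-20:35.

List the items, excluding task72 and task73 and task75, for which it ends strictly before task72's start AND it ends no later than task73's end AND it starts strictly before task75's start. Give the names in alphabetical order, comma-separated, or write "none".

Conditions: its end is strictly before task72's start (X.end < 13:25) AND its end is no later than task73's end (X.end <= 20:35) AND its start is strictly before task75's start (X.start < 09:10).
task66: end 19:25 < 13:25? ✗; end 19:25 <= 20:35? ✓; start 17:10 < 09:10? ✗ → no.
task67: end 21:00 < 13:25? ✗; end 21:00 <= 20:35? ✗; start 13:50 < 09:10? ✗ → no.
task68: end 15:30 < 13:25? ✗; end 15:30 <= 20:35? ✓; start 10:55 < 09:10? ✗ → no.
task69: end 18:40 < 13:25? ✗; end 18:40 <= 20:35? ✓; start 16:15 < 09:10? ✗ → no.
task70: end 21:35 < 13:25? ✗; end 21:35 <= 20:35? ✗; start 15:55 < 09:10? ✗ → no.
task71: end 20:45 < 13:25? ✗; end 20:45 <= 20:35? ✗; start 18:40 < 09:10? ✗ → no.
task74: end 12:45 < 13:25? ✓; end 12:45 <= 20:35? ✓; start 07:25 < 09:10? ✓ → yes.
task76: end 17:05 < 13:25? ✗; end 17:05 <= 20:35? ✓; start 10:50 < 09:10? ✗ → no.
Result: task74.

task74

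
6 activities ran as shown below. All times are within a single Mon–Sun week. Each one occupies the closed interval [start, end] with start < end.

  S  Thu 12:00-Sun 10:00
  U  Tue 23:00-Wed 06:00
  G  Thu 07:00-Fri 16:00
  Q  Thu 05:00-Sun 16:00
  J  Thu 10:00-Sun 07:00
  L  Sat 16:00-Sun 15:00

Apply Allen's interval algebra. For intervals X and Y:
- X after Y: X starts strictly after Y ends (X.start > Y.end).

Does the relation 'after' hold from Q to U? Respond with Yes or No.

Q = [Thu 05:00, Sun 16:00], U = [Tue 23:00, Wed 06:00].
Actual relation of Q to U: after.
Asked whether 'after' holds → Yes.

Yes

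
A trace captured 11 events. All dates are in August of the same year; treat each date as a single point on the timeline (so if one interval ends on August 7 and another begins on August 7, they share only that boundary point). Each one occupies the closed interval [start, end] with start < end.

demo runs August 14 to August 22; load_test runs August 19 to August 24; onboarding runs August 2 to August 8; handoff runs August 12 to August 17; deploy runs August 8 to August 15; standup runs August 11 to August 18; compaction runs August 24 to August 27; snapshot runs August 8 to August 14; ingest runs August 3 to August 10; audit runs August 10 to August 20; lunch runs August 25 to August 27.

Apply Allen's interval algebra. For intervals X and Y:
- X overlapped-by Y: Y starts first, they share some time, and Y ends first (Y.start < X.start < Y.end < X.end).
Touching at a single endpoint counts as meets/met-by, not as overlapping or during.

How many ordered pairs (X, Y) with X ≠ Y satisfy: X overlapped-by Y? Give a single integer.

15

Checking all 110 ordered pairs for relation 'overlapped-by'; matching pairs in alphabetical order:
(audit, deploy): audit overlapped-by deploy ✓
(audit, snapshot): audit overlapped-by snapshot ✓
(demo, audit): demo overlapped-by audit ✓
(demo, deploy): demo overlapped-by deploy ✓
(demo, handoff): demo overlapped-by handoff ✓
(demo, standup): demo overlapped-by standup ✓
(deploy, ingest): deploy overlapped-by ingest ✓
(handoff, deploy): handoff overlapped-by deploy ✓
(handoff, snapshot): handoff overlapped-by snapshot ✓
(ingest, onboarding): ingest overlapped-by onboarding ✓
(load_test, audit): load_test overlapped-by audit ✓
(load_test, demo): load_test overlapped-by demo ✓
(snapshot, ingest): snapshot overlapped-by ingest ✓
(standup, deploy): standup overlapped-by deploy ✓
(standup, snapshot): standup overlapped-by snapshot ✓
Count: 15.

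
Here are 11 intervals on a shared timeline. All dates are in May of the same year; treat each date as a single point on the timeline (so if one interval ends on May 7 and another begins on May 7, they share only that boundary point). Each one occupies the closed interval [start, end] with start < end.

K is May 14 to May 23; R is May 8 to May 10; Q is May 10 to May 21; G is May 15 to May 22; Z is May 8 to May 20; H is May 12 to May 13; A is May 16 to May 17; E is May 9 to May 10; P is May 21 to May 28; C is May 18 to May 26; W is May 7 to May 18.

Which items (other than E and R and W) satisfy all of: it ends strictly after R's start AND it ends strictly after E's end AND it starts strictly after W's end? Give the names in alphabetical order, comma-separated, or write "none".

P

Conditions: its end is strictly after R's start (X.end > May 8) AND its end is strictly after E's end (X.end > May 10) AND its start is strictly after W's end (X.start > May 18).
A: end May 17 > May 8? ✓; end May 17 > May 10? ✓; start May 16 > May 18? ✗ → no.
C: end May 26 > May 8? ✓; end May 26 > May 10? ✓; start May 18 > May 18? ✗ → no.
G: end May 22 > May 8? ✓; end May 22 > May 10? ✓; start May 15 > May 18? ✗ → no.
H: end May 13 > May 8? ✓; end May 13 > May 10? ✓; start May 12 > May 18? ✗ → no.
K: end May 23 > May 8? ✓; end May 23 > May 10? ✓; start May 14 > May 18? ✗ → no.
P: end May 28 > May 8? ✓; end May 28 > May 10? ✓; start May 21 > May 18? ✓ → yes.
Q: end May 21 > May 8? ✓; end May 21 > May 10? ✓; start May 10 > May 18? ✗ → no.
Z: end May 20 > May 8? ✓; end May 20 > May 10? ✓; start May 8 > May 18? ✗ → no.
Result: P.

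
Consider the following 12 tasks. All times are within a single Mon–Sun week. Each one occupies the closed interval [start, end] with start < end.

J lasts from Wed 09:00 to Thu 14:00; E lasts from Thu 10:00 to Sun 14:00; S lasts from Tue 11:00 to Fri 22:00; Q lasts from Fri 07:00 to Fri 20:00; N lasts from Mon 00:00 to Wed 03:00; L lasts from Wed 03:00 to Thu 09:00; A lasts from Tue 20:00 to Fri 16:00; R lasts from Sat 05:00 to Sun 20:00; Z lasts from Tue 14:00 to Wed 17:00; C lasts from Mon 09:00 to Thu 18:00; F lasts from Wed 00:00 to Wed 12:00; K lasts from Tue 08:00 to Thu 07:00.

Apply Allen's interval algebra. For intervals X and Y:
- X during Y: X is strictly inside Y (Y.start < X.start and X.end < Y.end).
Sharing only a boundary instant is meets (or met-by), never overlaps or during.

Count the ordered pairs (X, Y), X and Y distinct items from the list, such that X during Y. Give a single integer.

18

Checking all 132 ordered pairs for relation 'during'; matching pairs in alphabetical order:
(A, S): A during S ✓
(F, A): F during A ✓
(F, C): F during C ✓
(F, K): F during K ✓
(F, S): F during S ✓
(F, Z): F during Z ✓
(J, A): J during A ✓
(J, C): J during C ✓
(J, S): J during S ✓
(K, C): K during C ✓
(L, A): L during A ✓
(L, C): L during C ✓
(L, S): L during S ✓
(Q, E): Q during E ✓
(Q, S): Q during S ✓
(Z, C): Z during C ✓
(Z, K): Z during K ✓
(Z, S): Z during S ✓
Count: 18.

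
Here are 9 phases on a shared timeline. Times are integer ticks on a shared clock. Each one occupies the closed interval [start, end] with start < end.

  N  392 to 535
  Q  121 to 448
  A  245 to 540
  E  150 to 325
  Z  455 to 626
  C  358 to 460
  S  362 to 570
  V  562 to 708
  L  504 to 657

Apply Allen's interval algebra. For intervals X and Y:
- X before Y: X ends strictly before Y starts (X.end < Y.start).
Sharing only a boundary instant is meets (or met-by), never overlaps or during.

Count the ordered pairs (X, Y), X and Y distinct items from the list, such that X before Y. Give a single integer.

Checking all 72 ordered pairs for relation 'before'; matching pairs in alphabetical order:
(A, V): A before V ✓
(C, L): C before L ✓
(C, V): C before V ✓
(E, C): E before C ✓
(E, L): E before L ✓
(E, N): E before N ✓
(E, S): E before S ✓
(E, V): E before V ✓
(E, Z): E before Z ✓
(N, V): N before V ✓
(Q, L): Q before L ✓
(Q, V): Q before V ✓
(Q, Z): Q before Z ✓
Count: 13.

13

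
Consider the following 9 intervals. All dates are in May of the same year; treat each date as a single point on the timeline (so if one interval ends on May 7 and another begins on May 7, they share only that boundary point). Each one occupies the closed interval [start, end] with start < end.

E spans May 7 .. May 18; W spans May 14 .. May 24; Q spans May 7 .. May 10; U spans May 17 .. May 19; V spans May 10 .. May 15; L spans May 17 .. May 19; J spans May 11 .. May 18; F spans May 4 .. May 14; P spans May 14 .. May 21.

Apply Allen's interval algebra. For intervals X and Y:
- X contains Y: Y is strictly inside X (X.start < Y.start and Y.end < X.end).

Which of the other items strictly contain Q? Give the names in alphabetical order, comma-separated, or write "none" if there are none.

F

Target Q = [May 7, May 10].
E [May 7, May 18] → started-by → no.
F [May 4, May 14] → contains → yes.
J [May 11, May 18] → after → no.
L [May 17, May 19] → after → no.
P [May 14, May 21] → after → no.
U [May 17, May 19] → after → no.
V [May 10, May 15] → met-by → no.
W [May 14, May 24] → after → no.
Result: F.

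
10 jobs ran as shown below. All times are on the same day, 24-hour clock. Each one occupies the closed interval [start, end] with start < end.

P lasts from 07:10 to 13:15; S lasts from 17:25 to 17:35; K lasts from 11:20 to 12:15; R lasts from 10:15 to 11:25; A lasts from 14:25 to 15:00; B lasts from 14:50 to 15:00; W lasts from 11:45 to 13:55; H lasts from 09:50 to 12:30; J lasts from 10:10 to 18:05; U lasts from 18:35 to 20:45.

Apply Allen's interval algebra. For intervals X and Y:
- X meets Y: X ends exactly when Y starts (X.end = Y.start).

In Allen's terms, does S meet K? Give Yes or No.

No

S = [17:25, 17:35], K = [11:20, 12:15].
Actual relation of S to K: after.
Asked whether 'meets' holds → No.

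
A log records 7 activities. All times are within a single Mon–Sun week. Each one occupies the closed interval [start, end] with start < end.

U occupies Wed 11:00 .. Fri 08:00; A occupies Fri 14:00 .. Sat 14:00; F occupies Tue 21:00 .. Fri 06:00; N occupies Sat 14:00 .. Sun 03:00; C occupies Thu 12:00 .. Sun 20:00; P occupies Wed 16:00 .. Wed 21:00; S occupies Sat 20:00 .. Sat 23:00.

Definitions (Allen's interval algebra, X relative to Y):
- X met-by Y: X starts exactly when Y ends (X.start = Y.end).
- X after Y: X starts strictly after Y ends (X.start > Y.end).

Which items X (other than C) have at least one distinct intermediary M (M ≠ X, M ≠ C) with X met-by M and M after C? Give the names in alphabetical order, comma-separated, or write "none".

none

Target C = [Thu 12:00, Sun 20:00].
Intermediaries M with M after C: none.
Union: none.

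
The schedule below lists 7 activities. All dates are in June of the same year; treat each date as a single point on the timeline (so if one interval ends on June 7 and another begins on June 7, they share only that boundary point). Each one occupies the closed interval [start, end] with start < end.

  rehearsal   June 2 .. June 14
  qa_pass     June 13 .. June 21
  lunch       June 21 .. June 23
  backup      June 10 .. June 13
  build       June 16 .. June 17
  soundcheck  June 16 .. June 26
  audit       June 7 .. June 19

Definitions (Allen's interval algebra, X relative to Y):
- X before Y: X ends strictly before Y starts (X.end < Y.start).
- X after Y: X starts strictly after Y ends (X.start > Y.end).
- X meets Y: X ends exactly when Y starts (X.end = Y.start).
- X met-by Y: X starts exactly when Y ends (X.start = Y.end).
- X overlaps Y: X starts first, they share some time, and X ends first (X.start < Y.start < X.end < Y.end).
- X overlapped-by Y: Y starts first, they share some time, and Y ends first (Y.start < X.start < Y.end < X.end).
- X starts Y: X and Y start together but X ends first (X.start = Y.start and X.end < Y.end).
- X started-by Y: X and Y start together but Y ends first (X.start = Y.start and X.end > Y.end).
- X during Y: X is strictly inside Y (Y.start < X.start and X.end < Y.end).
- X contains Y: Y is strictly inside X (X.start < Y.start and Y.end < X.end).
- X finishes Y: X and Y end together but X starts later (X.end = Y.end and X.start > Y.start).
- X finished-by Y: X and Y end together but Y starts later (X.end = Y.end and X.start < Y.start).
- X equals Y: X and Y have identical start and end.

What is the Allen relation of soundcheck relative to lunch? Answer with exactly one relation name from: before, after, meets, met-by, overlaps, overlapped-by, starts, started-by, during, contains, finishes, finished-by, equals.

soundcheck = [June 16, June 26]; lunch = [June 21, June 23].
Compare endpoints: soundcheck.start < lunch.start, soundcheck.start < lunch.end, soundcheck.end > lunch.start, soundcheck.end > lunch.end.
That pattern is 'contains'.

contains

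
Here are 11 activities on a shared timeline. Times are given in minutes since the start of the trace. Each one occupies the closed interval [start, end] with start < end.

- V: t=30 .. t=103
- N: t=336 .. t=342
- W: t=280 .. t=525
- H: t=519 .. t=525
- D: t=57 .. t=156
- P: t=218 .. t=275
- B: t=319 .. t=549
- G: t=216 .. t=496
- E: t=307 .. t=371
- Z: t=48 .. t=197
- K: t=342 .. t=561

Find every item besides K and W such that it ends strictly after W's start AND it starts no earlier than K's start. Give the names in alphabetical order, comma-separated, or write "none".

H

Conditions: its end is strictly after W's start (X.end > t=280) AND its start is no earlier than K's start (X.start >= t=342).
B: end t=549 > t=280? ✓; start t=319 >= t=342? ✗ → no.
D: end t=156 > t=280? ✗; start t=57 >= t=342? ✗ → no.
E: end t=371 > t=280? ✓; start t=307 >= t=342? ✗ → no.
G: end t=496 > t=280? ✓; start t=216 >= t=342? ✗ → no.
H: end t=525 > t=280? ✓; start t=519 >= t=342? ✓ → yes.
N: end t=342 > t=280? ✓; start t=336 >= t=342? ✗ → no.
P: end t=275 > t=280? ✗; start t=218 >= t=342? ✗ → no.
V: end t=103 > t=280? ✗; start t=30 >= t=342? ✗ → no.
Z: end t=197 > t=280? ✗; start t=48 >= t=342? ✗ → no.
Result: H.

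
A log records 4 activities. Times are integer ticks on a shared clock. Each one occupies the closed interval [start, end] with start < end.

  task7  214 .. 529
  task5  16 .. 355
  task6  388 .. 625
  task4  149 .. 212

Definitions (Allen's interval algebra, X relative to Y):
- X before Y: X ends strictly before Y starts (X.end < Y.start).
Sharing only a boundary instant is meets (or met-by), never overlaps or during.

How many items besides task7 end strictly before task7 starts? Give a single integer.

1

Target task7 = [214, 529].
task4 [149, 212] → before → counts.
task5 [16, 355] → overlaps → no.
task6 [388, 625] → overlapped-by → no.
Total: 1.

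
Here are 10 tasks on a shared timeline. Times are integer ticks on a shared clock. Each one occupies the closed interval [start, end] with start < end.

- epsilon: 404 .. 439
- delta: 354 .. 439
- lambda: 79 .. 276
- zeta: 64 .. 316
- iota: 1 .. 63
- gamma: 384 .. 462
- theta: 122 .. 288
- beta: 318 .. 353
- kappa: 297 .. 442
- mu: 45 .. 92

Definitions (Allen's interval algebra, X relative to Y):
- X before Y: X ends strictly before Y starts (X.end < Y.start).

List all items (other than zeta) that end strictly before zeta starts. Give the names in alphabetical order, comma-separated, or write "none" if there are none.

iota

Target zeta = [64, 316].
beta [318, 353] → after → no.
delta [354, 439] → after → no.
epsilon [404, 439] → after → no.
gamma [384, 462] → after → no.
iota [1, 63] → before → yes.
kappa [297, 442] → overlapped-by → no.
lambda [79, 276] → during → no.
mu [45, 92] → overlaps → no.
theta [122, 288] → during → no.
Result: iota.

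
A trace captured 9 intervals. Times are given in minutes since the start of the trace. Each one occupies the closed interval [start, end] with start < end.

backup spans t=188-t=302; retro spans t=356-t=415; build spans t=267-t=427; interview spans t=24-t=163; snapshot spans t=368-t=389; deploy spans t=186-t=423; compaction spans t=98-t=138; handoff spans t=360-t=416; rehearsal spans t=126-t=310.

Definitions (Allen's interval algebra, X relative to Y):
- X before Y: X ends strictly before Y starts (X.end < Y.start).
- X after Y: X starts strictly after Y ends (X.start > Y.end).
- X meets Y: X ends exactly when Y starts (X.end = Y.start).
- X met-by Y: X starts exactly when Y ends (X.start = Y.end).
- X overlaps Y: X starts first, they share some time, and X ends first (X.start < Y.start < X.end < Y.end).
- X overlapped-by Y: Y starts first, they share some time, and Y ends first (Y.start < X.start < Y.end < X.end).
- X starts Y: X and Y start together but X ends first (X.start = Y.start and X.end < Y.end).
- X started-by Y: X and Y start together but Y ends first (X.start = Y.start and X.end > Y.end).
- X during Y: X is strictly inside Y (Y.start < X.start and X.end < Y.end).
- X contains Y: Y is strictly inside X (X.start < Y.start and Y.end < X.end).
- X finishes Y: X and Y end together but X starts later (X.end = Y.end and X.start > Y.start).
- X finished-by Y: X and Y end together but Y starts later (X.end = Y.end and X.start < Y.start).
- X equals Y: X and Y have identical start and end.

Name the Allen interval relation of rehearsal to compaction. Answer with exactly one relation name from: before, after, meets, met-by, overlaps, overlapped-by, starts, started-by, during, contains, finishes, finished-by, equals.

rehearsal = [t=126, t=310]; compaction = [t=98, t=138].
Compare endpoints: rehearsal.start > compaction.start, rehearsal.start < compaction.end, rehearsal.end > compaction.start, rehearsal.end > compaction.end.
That pattern is 'overlapped-by'.

overlapped-by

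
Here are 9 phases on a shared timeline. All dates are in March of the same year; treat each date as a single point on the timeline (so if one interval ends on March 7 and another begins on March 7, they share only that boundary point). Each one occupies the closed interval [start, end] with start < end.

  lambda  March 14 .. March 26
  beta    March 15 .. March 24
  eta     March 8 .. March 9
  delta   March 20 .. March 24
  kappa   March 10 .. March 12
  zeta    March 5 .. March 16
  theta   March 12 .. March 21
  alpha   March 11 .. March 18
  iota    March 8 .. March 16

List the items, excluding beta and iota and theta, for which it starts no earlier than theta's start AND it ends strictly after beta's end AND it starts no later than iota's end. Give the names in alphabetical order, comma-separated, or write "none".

lambda

Conditions: its start is no earlier than theta's start (X.start >= March 12) AND its end is strictly after beta's end (X.end > March 24) AND its start is no later than iota's end (X.start <= March 16).
alpha: start March 11 >= March 12? ✗; end March 18 > March 24? ✗; start March 11 <= March 16? ✓ → no.
delta: start March 20 >= March 12? ✓; end March 24 > March 24? ✗; start March 20 <= March 16? ✗ → no.
eta: start March 8 >= March 12? ✗; end March 9 > March 24? ✗; start March 8 <= March 16? ✓ → no.
kappa: start March 10 >= March 12? ✗; end March 12 > March 24? ✗; start March 10 <= March 16? ✓ → no.
lambda: start March 14 >= March 12? ✓; end March 26 > March 24? ✓; start March 14 <= March 16? ✓ → yes.
zeta: start March 5 >= March 12? ✗; end March 16 > March 24? ✗; start March 5 <= March 16? ✓ → no.
Result: lambda.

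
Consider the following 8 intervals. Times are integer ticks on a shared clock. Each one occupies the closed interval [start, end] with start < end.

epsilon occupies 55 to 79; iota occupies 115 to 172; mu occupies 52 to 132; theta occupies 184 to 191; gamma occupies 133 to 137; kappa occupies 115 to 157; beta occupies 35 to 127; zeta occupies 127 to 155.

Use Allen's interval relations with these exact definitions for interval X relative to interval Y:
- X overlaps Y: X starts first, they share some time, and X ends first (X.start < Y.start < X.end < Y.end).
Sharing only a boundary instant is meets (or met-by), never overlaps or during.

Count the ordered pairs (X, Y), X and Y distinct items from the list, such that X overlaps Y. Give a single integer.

6

Checking all 56 ordered pairs for relation 'overlaps'; matching pairs in alphabetical order:
(beta, iota): beta overlaps iota ✓
(beta, kappa): beta overlaps kappa ✓
(beta, mu): beta overlaps mu ✓
(mu, iota): mu overlaps iota ✓
(mu, kappa): mu overlaps kappa ✓
(mu, zeta): mu overlaps zeta ✓
Count: 6.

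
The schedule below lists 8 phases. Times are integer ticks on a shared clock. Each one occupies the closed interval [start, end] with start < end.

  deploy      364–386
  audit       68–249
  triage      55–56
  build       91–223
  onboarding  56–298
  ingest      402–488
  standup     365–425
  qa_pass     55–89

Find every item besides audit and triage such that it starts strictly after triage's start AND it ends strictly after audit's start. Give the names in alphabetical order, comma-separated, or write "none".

Conditions: its start is strictly after triage's start (X.start > 55) AND its end is strictly after audit's start (X.end > 68).
build: start 91 > 55? ✓; end 223 > 68? ✓ → yes.
deploy: start 364 > 55? ✓; end 386 > 68? ✓ → yes.
ingest: start 402 > 55? ✓; end 488 > 68? ✓ → yes.
onboarding: start 56 > 55? ✓; end 298 > 68? ✓ → yes.
qa_pass: start 55 > 55? ✗; end 89 > 68? ✓ → no.
standup: start 365 > 55? ✓; end 425 > 68? ✓ → yes.
Result: build, deploy, ingest, onboarding, standup.

build, deploy, ingest, onboarding, standup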